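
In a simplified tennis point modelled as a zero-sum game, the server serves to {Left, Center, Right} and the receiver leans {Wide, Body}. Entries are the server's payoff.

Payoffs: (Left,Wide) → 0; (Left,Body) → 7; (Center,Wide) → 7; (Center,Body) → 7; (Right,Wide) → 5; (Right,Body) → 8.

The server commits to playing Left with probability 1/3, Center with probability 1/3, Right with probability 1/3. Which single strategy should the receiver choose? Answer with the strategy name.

Wide

If the receiver plays Wide, the server's expected payoff is (1/3)·0 + (1/3)·7 + (1/3)·5 = 4.
If the receiver plays Body, the server's expected payoff is (1/3)·7 + (1/3)·7 + (1/3)·8 = 22/3.
The receiver minimizes the server's payoff; the smallest is 4, so the best response is Wide.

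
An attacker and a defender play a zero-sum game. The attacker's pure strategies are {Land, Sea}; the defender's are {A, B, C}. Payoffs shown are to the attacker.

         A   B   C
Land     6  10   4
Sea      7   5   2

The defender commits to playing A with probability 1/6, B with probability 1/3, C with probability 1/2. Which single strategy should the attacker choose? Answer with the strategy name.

Land

Expected payoff of Land: (1/6)·6 + (1/3)·10 + (1/2)·4 = 19/3.
Expected payoff of Sea: (1/6)·7 + (1/3)·5 + (1/2)·2 = 23/6.
The largest is 19/3, so the attacker's best response is Land.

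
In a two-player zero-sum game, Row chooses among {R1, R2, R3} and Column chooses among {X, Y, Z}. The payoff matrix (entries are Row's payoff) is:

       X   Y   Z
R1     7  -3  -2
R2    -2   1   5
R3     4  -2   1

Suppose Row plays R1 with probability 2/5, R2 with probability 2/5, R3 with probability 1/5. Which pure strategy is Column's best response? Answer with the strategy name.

If Column plays X, Row's expected payoff is (2/5)·7 + (2/5)·(-2) + (1/5)·4 = 14/5.
If Column plays Y, Row's expected payoff is (2/5)·(-3) + (2/5)·1 + (1/5)·(-2) = -6/5.
If Column plays Z, Row's expected payoff is (2/5)·(-2) + (2/5)·5 + (1/5)·1 = 7/5.
Column minimizes Row's payoff; the smallest is -6/5, so the best response is Y.

Y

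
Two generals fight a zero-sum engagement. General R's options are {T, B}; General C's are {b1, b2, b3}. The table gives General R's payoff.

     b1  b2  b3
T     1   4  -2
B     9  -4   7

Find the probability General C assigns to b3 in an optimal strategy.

8/17

Row minima: T → -2, B → -4; maximin = -2.
Column maxima: b1 → 9, b2 → 4, b3 → 7; minimax = 4.
-2 ≠ 4, so there is no saddle point; optimal play is mixed.
b1 is strictly dominated by b3 (it gives General R strictly more in every row), so General C never plays it.
On the remaining 2×2 (T, B vs b2, b3):
Let General R play T with probability p. Expected payoff against b2: 4p + (-4)(1−p) = 8p − 4; against b3: (-2)p + 7(1−p) = −9p + 7.
Setting these equal: 8p − 4 = −9p + 7 ⇒ 17p = 11 ⇒ p = 11/17, and the value is (8)·(11/17) − 4 = 20/17.
For General C: with q = P(b2), equating T's and B's payoffs gives 6q − 2 = −11q + 7 ⇒ q = 9/17.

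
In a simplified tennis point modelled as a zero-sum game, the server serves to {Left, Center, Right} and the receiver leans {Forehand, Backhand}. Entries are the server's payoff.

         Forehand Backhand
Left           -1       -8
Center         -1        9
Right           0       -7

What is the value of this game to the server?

-7/17

Row minima: Left → -8, Center → -1, Right → -7; maximin = -1.
Column maxima: Forehand → 0, Backhand → 9; minimax = 0.
-1 ≠ 0, so there is no saddle point; optimal play is mixed.
Left is strictly dominated by Right, so the server never plays it.
On the remaining 2×2 (Center, Right vs Forehand, Backhand):
Let the server play Center with probability p. Expected payoff against Forehand: (-1)p + 0(1−p) = −p; against Backhand: 9p + (-7)(1−p) = 16p − 7.
Setting these equal: −p = 16p − 7 ⇒ −17p = -7 ⇒ p = 7/17, and the value is (-1)·(7/17) = -7/17.
For the receiver: with q = P(Forehand), equating Center's and Right's payoffs gives −10q + 9 = 7q − 7 ⇒ q = 16/17.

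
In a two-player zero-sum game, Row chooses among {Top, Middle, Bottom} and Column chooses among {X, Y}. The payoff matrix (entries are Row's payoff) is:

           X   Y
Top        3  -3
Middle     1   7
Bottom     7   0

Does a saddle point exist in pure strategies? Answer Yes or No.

Row minima: Top → -3, Middle → 1, Bottom → 0; maximin = 1.
Column maxima: X → 7, Y → 7; minimax = 7.
1 ≠ 7, so no pure-strategy equilibrium exists.

No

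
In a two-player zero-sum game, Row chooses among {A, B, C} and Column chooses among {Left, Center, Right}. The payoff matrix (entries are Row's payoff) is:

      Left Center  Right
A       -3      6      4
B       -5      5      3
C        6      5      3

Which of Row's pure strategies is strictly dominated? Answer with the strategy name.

A gives a strictly higher payoff than B against every column: -3 > -5, 6 > 5, 4 > 3.
So B is strictly dominated and Row never plays it.

B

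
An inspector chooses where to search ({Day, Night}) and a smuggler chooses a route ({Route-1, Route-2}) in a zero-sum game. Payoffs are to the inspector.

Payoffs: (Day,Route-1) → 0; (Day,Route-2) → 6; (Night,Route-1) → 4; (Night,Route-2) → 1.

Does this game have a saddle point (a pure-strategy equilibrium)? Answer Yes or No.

Row minima: Day → 0, Night → 1; maximin = 1.
Column maxima: Route-1 → 4, Route-2 → 6; minimax = 4.
1 ≠ 4, so no pure-strategy equilibrium exists.

No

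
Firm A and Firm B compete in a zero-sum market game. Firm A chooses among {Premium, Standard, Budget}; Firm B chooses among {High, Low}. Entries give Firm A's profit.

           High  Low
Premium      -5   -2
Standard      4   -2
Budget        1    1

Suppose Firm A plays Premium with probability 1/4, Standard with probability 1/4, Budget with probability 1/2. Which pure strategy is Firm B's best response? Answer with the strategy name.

Low

If Firm B plays High, Firm A's expected payoff is (1/4)·(-5) + (1/4)·4 + (1/2)·1 = 1/4.
If Firm B plays Low, Firm A's expected payoff is (1/4)·(-2) + (1/4)·(-2) + (1/2)·1 = -1/2.
Firm B minimizes Firm A's payoff; the smallest is -1/2, so the best response is Low.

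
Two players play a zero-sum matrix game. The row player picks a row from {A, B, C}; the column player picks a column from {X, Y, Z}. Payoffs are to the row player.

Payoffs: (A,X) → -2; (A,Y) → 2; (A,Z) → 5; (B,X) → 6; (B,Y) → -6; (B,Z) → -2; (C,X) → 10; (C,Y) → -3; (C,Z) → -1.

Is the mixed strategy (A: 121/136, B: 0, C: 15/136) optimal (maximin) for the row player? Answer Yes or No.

Against X this mix gives (121/136)·(-2) + (15/136)·10 = -23/34.
Against Y this mix gives (121/136)·2 + (15/136)·(-3) = 197/136.
Against Z this mix gives (121/136)·5 + (15/136)·(-1) = 295/68.
The column player will play X, holding the row player to -23/34. Shifting weight toward the row that does better against X would raise this floor (the equalizing mix achieves 14/17 against both X and Y), so the proposed strategy is not optimal.

No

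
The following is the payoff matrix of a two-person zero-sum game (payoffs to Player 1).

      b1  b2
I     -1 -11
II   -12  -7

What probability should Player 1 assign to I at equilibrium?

1/3

Row minima: I → -11, II → -12; maximin = -11.
Column maxima: b1 → -1, b2 → -7; minimax = -7.
-11 ≠ -7, so there is no saddle point; optimal play is mixed.
Let Player 1 play I with probability p. Expected payoff against b1: (-1)p + (-12)(1−p) = 11p − 12; against b2: (-11)p + (-7)(1−p) = −4p − 7.
Setting these equal: 11p − 12 = −4p − 7 ⇒ 15p = 5 ⇒ p = 1/3, and the value is (11)·(1/3) − 12 = -25/3.
For Player 2: with q = P(b1), equating I's and II's payoffs gives 10q − 11 = −5q − 7 ⇒ q = 4/15.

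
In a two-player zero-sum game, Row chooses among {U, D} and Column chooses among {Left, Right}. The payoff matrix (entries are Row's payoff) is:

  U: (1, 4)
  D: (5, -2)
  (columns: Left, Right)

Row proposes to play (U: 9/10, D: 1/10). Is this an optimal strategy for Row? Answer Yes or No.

No

Against Left this mix gives (9/10)·1 + (1/10)·5 = 7/5.
Against Right this mix gives (9/10)·4 + (1/10)·(-2) = 17/5.
Column will play Left, holding Row to 7/5. Shifting weight toward the row that does better against Left would raise this floor (the equalizing mix achieves 11/5 against both Left and Right), so the proposed strategy is not optimal.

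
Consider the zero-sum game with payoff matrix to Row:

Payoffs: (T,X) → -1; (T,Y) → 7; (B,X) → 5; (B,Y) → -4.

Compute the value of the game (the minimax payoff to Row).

31/17

Row minima: T → -1, B → -4; maximin = -1.
Column maxima: X → 5, Y → 7; minimax = 5.
-1 ≠ 5, so there is no saddle point; optimal play is mixed.
Let Row play T with probability p. Expected payoff against X: (-1)p + 5(1−p) = −6p + 5; against Y: 7p + (-4)(1−p) = 11p − 4.
Setting these equal: −6p + 5 = 11p − 4 ⇒ −17p = -9 ⇒ p = 9/17, and the value is (-6)·(9/17) + 5 = 31/17.
For Column: with q = P(X), equating T's and B's payoffs gives −8q + 7 = 9q − 4 ⇒ q = 11/17.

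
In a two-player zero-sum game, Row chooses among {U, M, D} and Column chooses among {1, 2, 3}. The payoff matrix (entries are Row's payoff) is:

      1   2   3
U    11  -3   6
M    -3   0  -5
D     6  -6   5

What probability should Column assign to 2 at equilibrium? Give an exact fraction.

11/14

Row minima: U → -3, M → -5, D → -6; maximin = -3.
Column maxima: 1 → 11, 2 → 0, 3 → 6; minimax = 0.
-3 ≠ 0, so there is no saddle point; optimal play is mixed.
D is strictly dominated by U, so Row never plays it.
1 is strictly dominated by 3 (it gives Row strictly more in every row), so Column never plays it.
On the remaining 2×2 (U, M vs 2, 3):
Let Row play U with probability p. Expected payoff against 2: (-3)p + 0(1−p) = −3p; against 3: 6p + (-5)(1−p) = 11p − 5.
Setting these equal: −3p = 11p − 5 ⇒ −14p = -5 ⇒ p = 5/14, and the value is (-3)·(5/14) = -15/14.
For Column: with q = P(2), equating U's and M's payoffs gives −9q + 6 = 5q − 5 ⇒ q = 11/14.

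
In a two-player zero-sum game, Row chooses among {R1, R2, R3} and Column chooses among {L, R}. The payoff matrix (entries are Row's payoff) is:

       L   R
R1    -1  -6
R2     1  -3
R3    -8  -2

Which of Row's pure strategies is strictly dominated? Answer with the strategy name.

R2 gives a strictly higher payoff than R1 against every column: 1 > -1, -3 > -6.
So R1 is strictly dominated and Row never plays it.

R1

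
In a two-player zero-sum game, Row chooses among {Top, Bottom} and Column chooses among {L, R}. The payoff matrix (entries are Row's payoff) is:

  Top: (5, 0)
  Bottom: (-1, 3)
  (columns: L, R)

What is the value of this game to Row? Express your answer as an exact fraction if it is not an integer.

5/3

Row minima: Top → 0, Bottom → -1; maximin = 0.
Column maxima: L → 5, R → 3; minimax = 3.
0 ≠ 3, so there is no saddle point; optimal play is mixed.
Let Row play Top with probability p. Expected payoff against L: 5p + (-1)(1−p) = 6p − 1; against R: 0p + 3(1−p) = −3p + 3.
Setting these equal: 6p − 1 = −3p + 3 ⇒ 9p = 4 ⇒ p = 4/9, and the value is (6)·(4/9) − 1 = 5/3.
For Column: with q = P(L), equating Top's and Bottom's payoffs gives 5q = −4q + 3 ⇒ q = 1/3.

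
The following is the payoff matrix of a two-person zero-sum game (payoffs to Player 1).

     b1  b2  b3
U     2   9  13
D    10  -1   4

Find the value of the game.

46/9

Row minima: U → 2, D → -1; maximin = 2.
Column maxima: b1 → 10, b2 → 9, b3 → 13; minimax = 9.
2 ≠ 9, so there is no saddle point; optimal play is mixed.
b3 is strictly dominated by b2 (it gives Player 1 strictly more in every row), so Player 2 never plays it.
On the remaining 2×2 (U, D vs b1, b2):
Let Player 1 play U with probability p. Expected payoff against b1: 2p + 10(1−p) = −8p + 10; against b2: 9p + (-1)(1−p) = 10p − 1.
Setting these equal: −8p + 10 = 10p − 1 ⇒ −18p = -11 ⇒ p = 11/18, and the value is (-8)·(11/18) + 10 = 46/9.
For Player 2: with q = P(b1), equating U's and D's payoffs gives −7q + 9 = 11q − 1 ⇒ q = 5/9.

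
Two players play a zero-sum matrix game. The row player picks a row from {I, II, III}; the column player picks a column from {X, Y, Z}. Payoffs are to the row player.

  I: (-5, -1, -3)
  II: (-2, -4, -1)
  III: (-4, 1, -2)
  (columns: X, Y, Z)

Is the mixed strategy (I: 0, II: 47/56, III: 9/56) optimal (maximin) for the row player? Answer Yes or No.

Against X this mix gives (47/56)·(-2) + (9/56)·(-4) = -65/28.
Against Y this mix gives (47/56)·(-4) + (9/56)·1 = -179/56.
Against Z this mix gives (47/56)·(-1) + (9/56)·(-2) = -65/56.
The column player will play Y, holding the row player to -179/56. Shifting weight toward the row that does better against Y would raise this floor (the equalizing mix achieves -18/7 against both Y and X), so the proposed strategy is not optimal.

No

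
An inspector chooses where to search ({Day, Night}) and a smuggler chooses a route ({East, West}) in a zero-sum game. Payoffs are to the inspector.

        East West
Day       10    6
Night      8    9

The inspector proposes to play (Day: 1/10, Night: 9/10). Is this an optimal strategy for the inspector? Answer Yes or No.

Against East this mix gives (1/10)·10 + (9/10)·8 = 41/5.
Against West this mix gives (1/10)·6 + (9/10)·9 = 87/10.
The smuggler will play East, holding the inspector to 41/5. Shifting weight toward the row that does better against East would raise this floor (the equalizing mix achieves 42/5 against both East and West), so the proposed strategy is not optimal.

No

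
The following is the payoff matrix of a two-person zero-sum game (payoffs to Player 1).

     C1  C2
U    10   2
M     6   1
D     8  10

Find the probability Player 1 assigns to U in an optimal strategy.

1/5

Row minima: U → 2, M → 1, D → 8; maximin = 8.
Column maxima: C1 → 10, C2 → 10; minimax = 10.
8 ≠ 10, so there is no saddle point; optimal play is mixed.
M is strictly dominated by U, so Player 1 never plays it.
On the remaining 2×2 (U, D vs C1, C2):
Let Player 1 play U with probability p. Expected payoff against C1: 10p + 8(1−p) = 2p + 8; against C2: 2p + 10(1−p) = −8p + 10.
Setting these equal: 2p + 8 = −8p + 10 ⇒ 10p = 2 ⇒ p = 1/5, and the value is (2)·(1/5) + 8 = 42/5.
For Player 2: with q = P(C1), equating U's and D's payoffs gives 8q + 2 = −2q + 10 ⇒ q = 4/5.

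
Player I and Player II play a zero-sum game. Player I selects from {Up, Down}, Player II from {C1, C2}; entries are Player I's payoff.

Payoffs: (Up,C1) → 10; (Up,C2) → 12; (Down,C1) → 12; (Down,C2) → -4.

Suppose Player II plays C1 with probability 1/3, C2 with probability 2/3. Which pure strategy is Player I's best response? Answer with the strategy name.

Up

Expected payoff of Up: (1/3)·10 + (2/3)·12 = 34/3.
Expected payoff of Down: (1/3)·12 + (2/3)·(-4) = 4/3.
The largest is 34/3, so Player I's best response is Up.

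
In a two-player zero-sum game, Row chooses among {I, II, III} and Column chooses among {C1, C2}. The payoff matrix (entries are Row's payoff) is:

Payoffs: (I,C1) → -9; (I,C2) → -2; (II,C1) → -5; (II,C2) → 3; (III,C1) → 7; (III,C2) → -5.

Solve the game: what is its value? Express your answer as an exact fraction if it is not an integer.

-1/5

Row minima: I → -9, II → -5, III → -5; maximin = -5.
Column maxima: C1 → 7, C2 → 3; minimax = 3.
-5 ≠ 3, so there is no saddle point; optimal play is mixed.
I is strictly dominated by II, so Row never plays it.
On the remaining 2×2 (II, III vs C1, C2):
Let Row play II with probability p. Expected payoff against C1: (-5)p + 7(1−p) = −12p + 7; against C2: 3p + (-5)(1−p) = 8p − 5.
Setting these equal: −12p + 7 = 8p − 5 ⇒ −20p = -12 ⇒ p = 3/5, and the value is (-12)·(3/5) + 7 = -1/5.
For Column: with q = P(C1), equating II's and III's payoffs gives −8q + 3 = 12q − 5 ⇒ q = 2/5.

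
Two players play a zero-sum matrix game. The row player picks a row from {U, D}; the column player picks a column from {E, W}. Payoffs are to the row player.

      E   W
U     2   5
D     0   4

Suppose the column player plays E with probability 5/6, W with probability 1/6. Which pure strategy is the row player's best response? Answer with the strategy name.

U

Expected payoff of U: (5/6)·2 + (1/6)·5 = 5/2.
Expected payoff of D: (5/6)·0 + (1/6)·4 = 2/3.
The largest is 5/2, so the row player's best response is U.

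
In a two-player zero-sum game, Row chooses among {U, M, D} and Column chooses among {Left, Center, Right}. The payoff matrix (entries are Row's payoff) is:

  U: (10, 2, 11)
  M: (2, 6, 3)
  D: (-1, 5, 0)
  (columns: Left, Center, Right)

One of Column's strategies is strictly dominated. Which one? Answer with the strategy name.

Left holds Row's payoff strictly below Right in every row: 10 < 11, 2 < 3, -1 < 0.
So Right is strictly dominated for Column.

Right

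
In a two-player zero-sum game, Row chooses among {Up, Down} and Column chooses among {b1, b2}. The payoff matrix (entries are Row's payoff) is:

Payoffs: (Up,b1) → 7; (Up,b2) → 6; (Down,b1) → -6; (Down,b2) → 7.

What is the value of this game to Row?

85/14

Row minima: Up → 6, Down → -6; maximin = 6.
Column maxima: b1 → 7, b2 → 7; minimax = 7.
6 ≠ 7, so there is no saddle point; optimal play is mixed.
Let Row play Up with probability p. Expected payoff against b1: 7p + (-6)(1−p) = 13p − 6; against b2: 6p + 7(1−p) = −p + 7.
Setting these equal: 13p − 6 = −p + 7 ⇒ 14p = 13 ⇒ p = 13/14, and the value is (13)·(13/14) − 6 = 85/14.
For Column: with q = P(b1), equating Up's and Down's payoffs gives q + 6 = −13q + 7 ⇒ q = 1/14.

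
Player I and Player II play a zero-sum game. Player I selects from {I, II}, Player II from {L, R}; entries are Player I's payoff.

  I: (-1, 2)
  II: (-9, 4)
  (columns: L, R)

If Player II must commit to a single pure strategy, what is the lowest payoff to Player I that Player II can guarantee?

-1

Column maxima: L → -1, R → 4.
The smallest of these is -1.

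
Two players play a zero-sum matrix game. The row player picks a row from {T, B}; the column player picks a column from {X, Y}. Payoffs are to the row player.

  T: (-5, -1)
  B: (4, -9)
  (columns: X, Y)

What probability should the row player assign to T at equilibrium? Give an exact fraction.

13/17

Row minima: T → -5, B → -9; maximin = -5.
Column maxima: X → 4, Y → -1; minimax = -1.
-5 ≠ -1, so there is no saddle point; optimal play is mixed.
Let the row player play T with probability p. Expected payoff against X: (-5)p + 4(1−p) = −9p + 4; against Y: (-1)p + (-9)(1−p) = 8p − 9.
Setting these equal: −9p + 4 = 8p − 9 ⇒ −17p = -13 ⇒ p = 13/17, and the value is (-9)·(13/17) + 4 = -49/17.
For the column player: with q = P(X), equating T's and B's payoffs gives −4q − 1 = 13q − 9 ⇒ q = 8/17.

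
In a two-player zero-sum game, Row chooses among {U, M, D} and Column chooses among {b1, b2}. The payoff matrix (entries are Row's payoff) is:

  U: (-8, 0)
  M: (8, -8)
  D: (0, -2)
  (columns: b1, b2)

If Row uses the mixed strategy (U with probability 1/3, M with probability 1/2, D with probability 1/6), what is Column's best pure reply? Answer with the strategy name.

If Column plays b1, Row's expected payoff is (1/3)·(-8) + (1/2)·8 + (1/6)·0 = 4/3.
If Column plays b2, Row's expected payoff is (1/3)·0 + (1/2)·(-8) + (1/6)·(-2) = -13/3.
Column minimizes Row's payoff; the smallest is -13/3, so the best response is b2.

b2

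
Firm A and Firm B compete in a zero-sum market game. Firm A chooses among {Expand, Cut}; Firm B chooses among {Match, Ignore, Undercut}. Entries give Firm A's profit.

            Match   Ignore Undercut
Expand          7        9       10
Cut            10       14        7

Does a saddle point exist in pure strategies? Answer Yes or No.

No

Row minima: Expand → 7, Cut → 7; maximin = 7.
Column maxima: Match → 10, Ignore → 14, Undercut → 10; minimax = 10.
7 ≠ 10, so no pure-strategy equilibrium exists.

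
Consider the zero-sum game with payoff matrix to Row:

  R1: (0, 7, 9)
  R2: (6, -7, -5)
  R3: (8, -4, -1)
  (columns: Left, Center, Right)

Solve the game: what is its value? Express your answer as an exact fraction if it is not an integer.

Row minima: R1 → 0, R2 → -7, R3 → -4; maximin = 0.
Column maxima: Left → 8, Center → 7, Right → 9; minimax = 7.
0 ≠ 7, so there is no saddle point; optimal play is mixed.
R2 is strictly dominated by R3, so Row never plays it.
Right is strictly dominated by Center (it gives Row strictly more in every row), so Column never plays it.
On the remaining 2×2 (R1, R3 vs Left, Center):
Let Row play R1 with probability p. Expected payoff against Left: 0p + 8(1−p) = −8p + 8; against Center: 7p + (-4)(1−p) = 11p − 4.
Setting these equal: −8p + 8 = 11p − 4 ⇒ −19p = -12 ⇒ p = 12/19, and the value is (-8)·(12/19) + 8 = 56/19.
For Column: with q = P(Left), equating R1's and R3's payoffs gives −7q + 7 = 12q − 4 ⇒ q = 11/19.

56/19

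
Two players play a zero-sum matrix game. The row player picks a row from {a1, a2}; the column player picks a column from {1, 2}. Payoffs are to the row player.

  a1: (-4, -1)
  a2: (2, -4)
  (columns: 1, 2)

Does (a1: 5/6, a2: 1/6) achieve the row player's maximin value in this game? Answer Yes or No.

Against 1 this mix gives (5/6)·(-4) + (1/6)·2 = -3.
Against 2 this mix gives (5/6)·(-1) + (1/6)·(-4) = -3/2.
The column player will play 1, holding the row player to -3. Shifting weight toward the row that does better against 1 would raise this floor (the equalizing mix achieves -2 against both 1 and 2), so the proposed strategy is not optimal.

No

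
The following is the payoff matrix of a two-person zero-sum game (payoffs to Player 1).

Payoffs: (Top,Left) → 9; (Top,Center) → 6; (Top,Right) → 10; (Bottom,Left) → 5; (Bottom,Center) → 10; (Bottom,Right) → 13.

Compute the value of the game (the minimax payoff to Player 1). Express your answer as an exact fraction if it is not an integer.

15/2

Row minima: Top → 6, Bottom → 5; maximin = 6.
Column maxima: Left → 9, Center → 10, Right → 13; minimax = 9.
6 ≠ 9, so there is no saddle point; optimal play is mixed.
Right is strictly dominated by Left (it gives Player 1 strictly more in every row), so Player 2 never plays it.
On the remaining 2×2 (Top, Bottom vs Left, Center):
Let Player 1 play Top with probability p. Expected payoff against Left: 9p + 5(1−p) = 4p + 5; against Center: 6p + 10(1−p) = −4p + 10.
Setting these equal: 4p + 5 = −4p + 10 ⇒ 8p = 5 ⇒ p = 5/8, and the value is (4)·(5/8) + 5 = 15/2.
For Player 2: with q = P(Left), equating Top's and Bottom's payoffs gives 3q + 6 = −5q + 10 ⇒ q = 1/2.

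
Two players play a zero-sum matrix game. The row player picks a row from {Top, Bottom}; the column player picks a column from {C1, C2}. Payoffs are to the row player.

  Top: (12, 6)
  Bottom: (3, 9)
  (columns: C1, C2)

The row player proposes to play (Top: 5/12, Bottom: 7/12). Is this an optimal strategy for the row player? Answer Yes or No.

No

Against C1 this mix gives (5/12)·12 + (7/12)·3 = 27/4.
Against C2 this mix gives (5/12)·6 + (7/12)·9 = 31/4.
The column player will play C1, holding the row player to 27/4. Shifting weight toward the row that does better against C1 would raise this floor (the equalizing mix achieves 15/2 against both C1 and C2), so the proposed strategy is not optimal.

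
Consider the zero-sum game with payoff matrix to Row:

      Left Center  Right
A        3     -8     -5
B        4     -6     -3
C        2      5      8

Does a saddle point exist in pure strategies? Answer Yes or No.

No

Row minima: A → -8, B → -6, C → 2; maximin = 2.
Column maxima: Left → 4, Center → 5, Right → 8; minimax = 4.
2 ≠ 4, so no pure-strategy equilibrium exists.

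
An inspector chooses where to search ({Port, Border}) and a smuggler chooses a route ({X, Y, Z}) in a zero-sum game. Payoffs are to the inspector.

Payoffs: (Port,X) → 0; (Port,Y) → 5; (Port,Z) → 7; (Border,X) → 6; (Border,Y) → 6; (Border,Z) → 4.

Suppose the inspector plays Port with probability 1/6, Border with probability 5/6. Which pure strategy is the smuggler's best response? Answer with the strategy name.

If the smuggler plays X, the inspector's expected payoff is (1/6)·0 + (5/6)·6 = 5.
If the smuggler plays Y, the inspector's expected payoff is (1/6)·5 + (5/6)·6 = 35/6.
If the smuggler plays Z, the inspector's expected payoff is (1/6)·7 + (5/6)·4 = 9/2.
The smuggler minimizes the inspector's payoff; the smallest is 9/2, so the best response is Z.

Z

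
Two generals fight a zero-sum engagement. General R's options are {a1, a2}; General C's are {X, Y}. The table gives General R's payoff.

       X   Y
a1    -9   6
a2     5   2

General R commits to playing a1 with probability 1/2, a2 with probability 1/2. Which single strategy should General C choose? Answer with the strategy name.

If General C plays X, General R's expected payoff is (1/2)·(-9) + (1/2)·5 = -2.
If General C plays Y, General R's expected payoff is (1/2)·6 + (1/2)·2 = 4.
General C minimizes General R's payoff; the smallest is -2, so the best response is X.

X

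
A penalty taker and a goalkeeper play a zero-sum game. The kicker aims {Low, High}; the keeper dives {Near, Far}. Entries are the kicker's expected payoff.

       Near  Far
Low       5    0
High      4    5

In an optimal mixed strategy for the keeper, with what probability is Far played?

1/6

Row minima: Low → 0, High → 4; maximin = 4.
Column maxima: Near → 5, Far → 5; minimax = 5.
4 ≠ 5, so there is no saddle point; optimal play is mixed.
Let the kicker play Low with probability p. Expected payoff against Near: 5p + 4(1−p) = p + 4; against Far: 0p + 5(1−p) = −5p + 5.
Setting these equal: p + 4 = −5p + 5 ⇒ 6p = 1 ⇒ p = 1/6, and the value is (1)·(1/6) + 4 = 25/6.
For the keeper: with q = P(Near), equating Low's and High's payoffs gives 5q = −q + 5 ⇒ q = 5/6.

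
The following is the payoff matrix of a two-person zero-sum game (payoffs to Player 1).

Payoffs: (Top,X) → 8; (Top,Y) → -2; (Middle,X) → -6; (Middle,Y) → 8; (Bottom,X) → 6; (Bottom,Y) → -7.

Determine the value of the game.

Row minima: Top → -2, Middle → -6, Bottom → -7; maximin = -2.
Column maxima: X → 8, Y → 8; minimax = 8.
-2 ≠ 8, so there is no saddle point; optimal play is mixed.
Bottom is strictly dominated by Top, so Player 1 never plays it.
On the remaining 2×2 (Top, Middle vs X, Y):
Let Player 1 play Top with probability p. Expected payoff against X: 8p + (-6)(1−p) = 14p − 6; against Y: (-2)p + 8(1−p) = −10p + 8.
Setting these equal: 14p − 6 = −10p + 8 ⇒ 24p = 14 ⇒ p = 7/12, and the value is (14)·(7/12) − 6 = 13/6.
For Player 2: with q = P(X), equating Top's and Middle's payoffs gives 10q − 2 = −14q + 8 ⇒ q = 5/12.

13/6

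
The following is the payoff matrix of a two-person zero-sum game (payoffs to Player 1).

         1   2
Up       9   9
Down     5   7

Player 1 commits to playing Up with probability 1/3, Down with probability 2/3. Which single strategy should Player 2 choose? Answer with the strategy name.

If Player 2 plays 1, Player 1's expected payoff is (1/3)·9 + (2/3)·5 = 19/3.
If Player 2 plays 2, Player 1's expected payoff is (1/3)·9 + (2/3)·7 = 23/3.
Player 2 minimizes Player 1's payoff; the smallest is 19/3, so the best response is 1.

1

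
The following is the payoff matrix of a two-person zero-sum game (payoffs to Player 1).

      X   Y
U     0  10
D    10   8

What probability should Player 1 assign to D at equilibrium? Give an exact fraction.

Row minima: U → 0, D → 8; maximin = 8.
Column maxima: X → 10, Y → 10; minimax = 10.
8 ≠ 10, so there is no saddle point; optimal play is mixed.
Let Player 1 play U with probability p. Expected payoff against X: 0p + 10(1−p) = −10p + 10; against Y: 10p + 8(1−p) = 2p + 8.
Setting these equal: −10p + 10 = 2p + 8 ⇒ −12p = -2 ⇒ p = 1/6, and the value is (-10)·(1/6) + 10 = 25/3.
For Player 2: with q = P(X), equating U's and D's payoffs gives −10q + 10 = 2q + 8 ⇒ q = 1/6.

5/6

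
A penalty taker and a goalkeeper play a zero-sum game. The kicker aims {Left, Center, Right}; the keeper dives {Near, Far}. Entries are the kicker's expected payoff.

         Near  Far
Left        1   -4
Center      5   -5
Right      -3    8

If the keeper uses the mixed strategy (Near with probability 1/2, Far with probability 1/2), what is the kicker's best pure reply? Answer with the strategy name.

Right

Expected payoff of Left: (1/2)·1 + (1/2)·(-4) = -3/2.
Expected payoff of Center: (1/2)·5 + (1/2)·(-5) = 0.
Expected payoff of Right: (1/2)·(-3) + (1/2)·8 = 5/2.
The largest is 5/2, so the kicker's best response is Right.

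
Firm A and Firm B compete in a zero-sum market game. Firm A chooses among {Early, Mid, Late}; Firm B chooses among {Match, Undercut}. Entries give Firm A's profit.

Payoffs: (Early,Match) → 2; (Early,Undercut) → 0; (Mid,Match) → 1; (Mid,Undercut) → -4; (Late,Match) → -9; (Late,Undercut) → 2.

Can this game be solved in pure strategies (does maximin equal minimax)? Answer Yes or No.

No

Row minima: Early → 0, Mid → -4, Late → -9; maximin = 0.
Column maxima: Match → 2, Undercut → 2; minimax = 2.
0 ≠ 2, so no pure-strategy equilibrium exists.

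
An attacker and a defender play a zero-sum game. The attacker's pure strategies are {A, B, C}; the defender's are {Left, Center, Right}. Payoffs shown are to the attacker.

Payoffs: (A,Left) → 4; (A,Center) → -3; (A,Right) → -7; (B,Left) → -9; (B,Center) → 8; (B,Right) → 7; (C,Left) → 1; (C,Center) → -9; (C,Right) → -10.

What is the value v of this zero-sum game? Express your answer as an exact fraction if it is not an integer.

-35/27

Row minima: A → -7, B → -9, C → -10; maximin = -7.
Column maxima: Left → 4, Center → 8, Right → 7; minimax = 4.
-7 ≠ 4, so there is no saddle point; optimal play is mixed.
C is strictly dominated by A, so the attacker never plays it.
Center is strictly dominated by Right (it gives the attacker strictly more in every row), so the defender never plays it.
On the remaining 2×2 (A, B vs Left, Right):
Let the attacker play A with probability p. Expected payoff against Left: 4p + (-9)(1−p) = 13p − 9; against Right: (-7)p + 7(1−p) = −14p + 7.
Setting these equal: 13p − 9 = −14p + 7 ⇒ 27p = 16 ⇒ p = 16/27, and the value is (13)·(16/27) − 9 = -35/27.
For the defender: with q = P(Left), equating A's and B's payoffs gives 11q − 7 = −16q + 7 ⇒ q = 14/27.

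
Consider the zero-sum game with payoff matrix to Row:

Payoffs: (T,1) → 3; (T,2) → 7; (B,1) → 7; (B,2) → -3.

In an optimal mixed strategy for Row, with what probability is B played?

2/7

Row minima: T → 3, B → -3; maximin = 3.
Column maxima: 1 → 7, 2 → 7; minimax = 7.
3 ≠ 7, so there is no saddle point; optimal play is mixed.
Let Row play T with probability p. Expected payoff against 1: 3p + 7(1−p) = −4p + 7; against 2: 7p + (-3)(1−p) = 10p − 3.
Setting these equal: −4p + 7 = 10p − 3 ⇒ −14p = -10 ⇒ p = 5/7, and the value is (-4)·(5/7) + 7 = 29/7.
For Column: with q = P(1), equating T's and B's payoffs gives −4q + 7 = 10q − 3 ⇒ q = 5/7.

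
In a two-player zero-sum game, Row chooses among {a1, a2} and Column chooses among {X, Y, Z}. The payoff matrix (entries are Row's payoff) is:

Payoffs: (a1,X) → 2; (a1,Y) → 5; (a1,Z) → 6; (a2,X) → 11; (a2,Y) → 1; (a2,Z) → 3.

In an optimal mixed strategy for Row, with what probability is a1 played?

Row minima: a1 → 2, a2 → 1; maximin = 2.
Column maxima: X → 11, Y → 5, Z → 6; minimax = 5.
2 ≠ 5, so there is no saddle point; optimal play is mixed.
Z is strictly dominated by Y (it gives Row strictly more in every row), so Column never plays it.
On the remaining 2×2 (a1, a2 vs X, Y):
Let Row play a1 with probability p. Expected payoff against X: 2p + 11(1−p) = −9p + 11; against Y: 5p + 1(1−p) = 4p + 1.
Setting these equal: −9p + 11 = 4p + 1 ⇒ −13p = -10 ⇒ p = 10/13, and the value is (-9)·(10/13) + 11 = 53/13.
For Column: with q = P(X), equating a1's and a2's payoffs gives −3q + 5 = 10q + 1 ⇒ q = 4/13.

10/13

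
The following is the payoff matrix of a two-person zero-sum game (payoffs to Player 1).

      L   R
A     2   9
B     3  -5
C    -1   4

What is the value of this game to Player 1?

37/15

Row minima: A → 2, B → -5, C → -1; maximin = 2.
Column maxima: L → 3, R → 9; minimax = 3.
2 ≠ 3, so there is no saddle point; optimal play is mixed.
C is strictly dominated by A, so Player 1 never plays it.
On the remaining 2×2 (A, B vs L, R):
Let Player 1 play A with probability p. Expected payoff against L: 2p + 3(1−p) = −p + 3; against R: 9p + (-5)(1−p) = 14p − 5.
Setting these equal: −p + 3 = 14p − 5 ⇒ −15p = -8 ⇒ p = 8/15, and the value is (-1)·(8/15) + 3 = 37/15.
For Player 2: with q = P(L), equating A's and B's payoffs gives −7q + 9 = 8q − 5 ⇒ q = 14/15.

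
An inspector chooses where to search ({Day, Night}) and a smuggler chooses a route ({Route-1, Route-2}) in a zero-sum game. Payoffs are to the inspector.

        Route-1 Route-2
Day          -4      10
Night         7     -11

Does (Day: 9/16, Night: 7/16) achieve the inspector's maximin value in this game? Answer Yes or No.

Against Route-1 this mix gives (9/16)·(-4) + (7/16)·7 = 13/16.
Against Route-2 this mix gives (9/16)·10 + (7/16)·(-11) = 13/16.
All of the smuggler's active replies (Route-1, Route-2) yield 13/16, and no column does worse for the inspector. The mix makes the smuggler indifferent and guarantees 13/16, so it is optimal.

Yes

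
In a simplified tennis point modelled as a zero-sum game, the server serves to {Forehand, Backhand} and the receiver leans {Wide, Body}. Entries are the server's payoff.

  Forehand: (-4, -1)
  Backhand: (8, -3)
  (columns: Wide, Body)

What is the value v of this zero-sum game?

-10/7

Row minima: Forehand → -4, Backhand → -3; maximin = -3.
Column maxima: Wide → 8, Body → -1; minimax = -1.
-3 ≠ -1, so there is no saddle point; optimal play is mixed.
Let the server play Forehand with probability p. Expected payoff against Wide: (-4)p + 8(1−p) = −12p + 8; against Body: (-1)p + (-3)(1−p) = 2p − 3.
Setting these equal: −12p + 8 = 2p − 3 ⇒ −14p = -11 ⇒ p = 11/14, and the value is (-12)·(11/14) + 8 = -10/7.
For the receiver: with q = P(Wide), equating Forehand's and Backhand's payoffs gives −3q − 1 = 11q − 3 ⇒ q = 1/7.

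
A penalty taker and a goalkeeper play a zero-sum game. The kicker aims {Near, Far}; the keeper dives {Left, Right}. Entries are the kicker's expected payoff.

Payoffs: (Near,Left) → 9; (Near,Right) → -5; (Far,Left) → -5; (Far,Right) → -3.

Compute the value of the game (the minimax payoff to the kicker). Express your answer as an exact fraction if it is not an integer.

Row minima: Near → -5, Far → -5; maximin = -5.
Column maxima: Left → 9, Right → -3; minimax = -3.
-5 ≠ -3, so there is no saddle point; optimal play is mixed.
Let the kicker play Near with probability p. Expected payoff against Left: 9p + (-5)(1−p) = 14p − 5; against Right: (-5)p + (-3)(1−p) = −2p − 3.
Setting these equal: 14p − 5 = −2p − 3 ⇒ 16p = 2 ⇒ p = 1/8, and the value is (14)·(1/8) − 5 = -13/4.
For the keeper: with q = P(Left), equating Near's and Far's payoffs gives 14q − 5 = −2q − 3 ⇒ q = 1/8.

-13/4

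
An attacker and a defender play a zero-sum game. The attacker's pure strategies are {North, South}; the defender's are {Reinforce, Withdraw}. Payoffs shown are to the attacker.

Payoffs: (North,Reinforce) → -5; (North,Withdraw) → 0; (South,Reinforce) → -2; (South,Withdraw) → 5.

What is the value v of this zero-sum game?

-2

Row minima: North → -5, South → -2; maximin = -2.
Column maxima: Reinforce → -2, Withdraw → 5; minimax = -2.
Since maximin = minimax = -2, there is a saddle point and the value is -2.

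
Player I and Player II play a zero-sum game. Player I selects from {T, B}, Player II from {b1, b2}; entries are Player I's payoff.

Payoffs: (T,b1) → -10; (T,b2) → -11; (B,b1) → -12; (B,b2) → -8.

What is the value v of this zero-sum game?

Row minima: T → -11, B → -12; maximin = -11.
Column maxima: b1 → -10, b2 → -8; minimax = -10.
-11 ≠ -10, so there is no saddle point; optimal play is mixed.
Let Player I play T with probability p. Expected payoff against b1: (-10)p + (-12)(1−p) = 2p − 12; against b2: (-11)p + (-8)(1−p) = −3p − 8.
Setting these equal: 2p − 12 = −3p − 8 ⇒ 5p = 4 ⇒ p = 4/5, and the value is (2)·(4/5) − 12 = -52/5.
For Player II: with q = P(b1), equating T's and B's payoffs gives q − 11 = −4q − 8 ⇒ q = 3/5.

-52/5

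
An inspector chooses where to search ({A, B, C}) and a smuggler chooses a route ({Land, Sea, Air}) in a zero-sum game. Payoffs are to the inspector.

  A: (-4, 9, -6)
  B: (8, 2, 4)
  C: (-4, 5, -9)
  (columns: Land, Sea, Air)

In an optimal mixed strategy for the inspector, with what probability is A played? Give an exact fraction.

Row minima: A → -6, B → 2, C → -9; maximin = 2.
Column maxima: Land → 8, Sea → 9, Air → 4; minimax = 4.
2 ≠ 4, so there is no saddle point; optimal play is mixed.
Land is strictly dominated by Air (it gives the inspector strictly more in every row), so the smuggler never plays it.
With Land eliminated, C is strictly dominated by A (A gives the inspector strictly more in every remaining column), so the inspector never plays it.
On the remaining 2×2 (A, B vs Sea, Air):
Let the inspector play A with probability p. Expected payoff against Sea: 9p + 2(1−p) = 7p + 2; against Air: (-6)p + 4(1−p) = −10p + 4.
Setting these equal: 7p + 2 = −10p + 4 ⇒ 17p = 2 ⇒ p = 2/17, and the value is (7)·(2/17) + 2 = 48/17.
For the smuggler: with q = P(Sea), equating A's and B's payoffs gives 15q − 6 = −2q + 4 ⇒ q = 10/17.

2/17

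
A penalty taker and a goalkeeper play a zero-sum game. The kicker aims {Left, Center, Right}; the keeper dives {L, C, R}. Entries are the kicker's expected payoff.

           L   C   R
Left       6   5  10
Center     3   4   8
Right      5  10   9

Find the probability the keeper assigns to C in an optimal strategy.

Row minima: Left → 5, Center → 3, Right → 5; maximin = 5.
Column maxima: L → 6, C → 10, R → 10; minimax = 6.
5 ≠ 6, so there is no saddle point; optimal play is mixed.
Center is strictly dominated by Left, so the kicker never plays it.
R is strictly dominated by L (it gives the kicker strictly more in every row), so the keeper never plays it.
On the remaining 2×2 (Left, Right vs L, C):
Let the kicker play Left with probability p. Expected payoff against L: 6p + 5(1−p) = p + 5; against C: 5p + 10(1−p) = −5p + 10.
Setting these equal: p + 5 = −5p + 10 ⇒ 6p = 5 ⇒ p = 5/6, and the value is (1)·(5/6) + 5 = 35/6.
For the keeper: with q = P(L), equating Left's and Right's payoffs gives q + 5 = −5q + 10 ⇒ q = 5/6.

1/6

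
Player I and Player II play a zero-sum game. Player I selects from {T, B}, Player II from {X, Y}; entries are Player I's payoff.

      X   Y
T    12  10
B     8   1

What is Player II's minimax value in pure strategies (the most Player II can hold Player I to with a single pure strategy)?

Column maxima: X → 12, Y → 10.
The smallest of these is 10.

10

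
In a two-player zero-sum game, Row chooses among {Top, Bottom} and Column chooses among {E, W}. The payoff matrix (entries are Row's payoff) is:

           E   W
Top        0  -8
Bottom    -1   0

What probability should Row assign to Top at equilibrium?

1/9

Row minima: Top → -8, Bottom → -1; maximin = -1.
Column maxima: E → 0, W → 0; minimax = 0.
-1 ≠ 0, so there is no saddle point; optimal play is mixed.
Let Row play Top with probability p. Expected payoff against E: 0p + (-1)(1−p) = p − 1; against W: (-8)p + 0(1−p) = −8p.
Setting these equal: p − 1 = −8p ⇒ 9p = 1 ⇒ p = 1/9, and the value is (1)·(1/9) − 1 = -8/9.
For Column: with q = P(E), equating Top's and Bottom's payoffs gives 8q − 8 = −q ⇒ q = 8/9.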